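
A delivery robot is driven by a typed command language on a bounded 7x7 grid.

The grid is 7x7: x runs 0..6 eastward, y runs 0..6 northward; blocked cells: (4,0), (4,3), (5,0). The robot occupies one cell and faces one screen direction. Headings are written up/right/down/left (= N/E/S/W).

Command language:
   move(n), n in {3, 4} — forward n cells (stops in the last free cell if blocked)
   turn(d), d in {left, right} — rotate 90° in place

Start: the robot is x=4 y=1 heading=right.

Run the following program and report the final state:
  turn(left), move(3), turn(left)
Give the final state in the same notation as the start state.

x=4 y=2 heading=left

from: x=4 y=1 heading=right
[1] after turn(left): x=4 y=1 heading=up
[2] after move(3): x=4 y=2 heading=up
[3] after turn(left): x=4 y=2 heading=left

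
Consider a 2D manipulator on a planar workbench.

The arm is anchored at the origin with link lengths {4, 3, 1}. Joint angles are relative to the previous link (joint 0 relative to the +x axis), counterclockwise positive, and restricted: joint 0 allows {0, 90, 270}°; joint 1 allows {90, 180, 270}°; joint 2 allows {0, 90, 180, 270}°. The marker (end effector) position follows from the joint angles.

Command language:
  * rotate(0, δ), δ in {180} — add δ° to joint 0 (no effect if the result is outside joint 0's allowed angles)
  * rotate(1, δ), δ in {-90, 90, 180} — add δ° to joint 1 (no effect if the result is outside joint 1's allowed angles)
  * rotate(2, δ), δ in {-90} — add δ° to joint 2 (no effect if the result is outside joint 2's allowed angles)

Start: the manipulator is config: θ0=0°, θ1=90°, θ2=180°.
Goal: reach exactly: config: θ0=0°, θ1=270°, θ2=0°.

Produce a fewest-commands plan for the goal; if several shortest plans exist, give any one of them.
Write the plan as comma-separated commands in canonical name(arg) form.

rotate(2, -90), rotate(2, -90), rotate(1, 180)

initial: config: θ0=0°, θ1=90°, θ2=180°
step 1 (rotate(2, -90)): config: θ0=0°, θ1=90°, θ2=90°
step 2 (rotate(2, -90)): config: θ0=0°, θ1=90°, θ2=0°
step 3 (rotate(1, 180)): config: θ0=0°, θ1=270°, θ2=0°
minimal: 3 command(s), checked below 3.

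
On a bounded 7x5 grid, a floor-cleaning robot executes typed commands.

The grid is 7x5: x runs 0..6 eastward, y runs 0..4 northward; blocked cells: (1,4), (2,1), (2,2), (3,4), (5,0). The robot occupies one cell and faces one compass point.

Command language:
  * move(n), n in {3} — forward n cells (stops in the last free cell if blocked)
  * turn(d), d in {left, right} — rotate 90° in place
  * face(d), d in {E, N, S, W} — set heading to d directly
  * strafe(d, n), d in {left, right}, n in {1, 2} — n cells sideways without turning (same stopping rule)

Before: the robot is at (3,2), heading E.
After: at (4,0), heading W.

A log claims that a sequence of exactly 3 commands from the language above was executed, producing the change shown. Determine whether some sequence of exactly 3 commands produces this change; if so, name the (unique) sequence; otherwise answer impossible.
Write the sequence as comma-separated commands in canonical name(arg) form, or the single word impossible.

key: order matters: swapping strafe(right, 2) and face(W) lands elsewhere
start: at (3,2), heading E
[1] after strafe(right, 2): at (3,0), heading E
[2] after move(3): at (4,0), heading E
[3] after face(W): at (4,0), heading W
no other 3-command option fits: unique.

strafe(right, 2), move(3), face(W)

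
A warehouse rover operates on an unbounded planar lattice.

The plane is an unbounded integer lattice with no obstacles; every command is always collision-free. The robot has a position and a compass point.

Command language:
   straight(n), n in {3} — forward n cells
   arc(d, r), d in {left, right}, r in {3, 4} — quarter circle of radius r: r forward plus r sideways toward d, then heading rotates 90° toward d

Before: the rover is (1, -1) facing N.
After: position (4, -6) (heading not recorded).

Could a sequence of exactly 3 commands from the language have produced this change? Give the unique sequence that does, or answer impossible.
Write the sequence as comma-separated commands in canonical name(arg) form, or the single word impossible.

key: running arc(right, 4) before arc(right, 3) would end elsewhere — order is forced
start: (1, -1) facing N
step 1 (arc(right, 3)): (4, 2) facing E
step 2 (arc(right, 4)): (8, -2) facing S
step 3 (arc(right, 4)): (4, -6) facing W
no other 3-command option fits: unique.

arc(right, 3), arc(right, 4), arc(right, 4)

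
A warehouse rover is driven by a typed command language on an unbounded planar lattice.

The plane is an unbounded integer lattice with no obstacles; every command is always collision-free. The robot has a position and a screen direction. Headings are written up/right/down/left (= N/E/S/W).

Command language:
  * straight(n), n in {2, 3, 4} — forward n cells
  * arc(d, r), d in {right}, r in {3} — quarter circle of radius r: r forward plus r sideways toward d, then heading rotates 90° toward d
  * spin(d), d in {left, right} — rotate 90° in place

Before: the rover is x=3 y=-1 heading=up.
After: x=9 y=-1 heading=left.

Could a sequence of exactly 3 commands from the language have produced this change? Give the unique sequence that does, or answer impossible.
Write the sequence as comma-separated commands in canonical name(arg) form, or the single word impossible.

key: order matters: swapping arc(right, 3) and spin(right) lands elsewhere
from: x=3 y=-1 heading=up
t=1 arc(right, 3) ⇒ x=6 y=2 heading=right
t=2 arc(right, 3) ⇒ x=9 y=-1 heading=down
t=3 spin(right) ⇒ x=9 y=-1 heading=left
all 216 alternatives checked — unique.

arc(right, 3), arc(right, 3), spin(right)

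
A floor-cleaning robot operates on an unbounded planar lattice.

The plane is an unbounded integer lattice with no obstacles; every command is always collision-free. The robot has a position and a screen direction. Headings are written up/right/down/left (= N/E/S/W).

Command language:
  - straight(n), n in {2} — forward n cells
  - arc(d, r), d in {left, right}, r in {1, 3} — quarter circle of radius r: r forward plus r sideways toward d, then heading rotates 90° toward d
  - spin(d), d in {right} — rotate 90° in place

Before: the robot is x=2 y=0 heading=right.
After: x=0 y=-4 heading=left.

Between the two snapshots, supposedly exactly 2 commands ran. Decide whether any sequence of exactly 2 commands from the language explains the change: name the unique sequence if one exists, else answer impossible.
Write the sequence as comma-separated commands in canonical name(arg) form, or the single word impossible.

arc(right, 1), arc(right, 3)

key: running arc(right, 3) before arc(right, 1) would end elsewhere — order is forced
initial: x=2 y=0 heading=right
1. arc(right, 1) → x=3 y=-1 heading=down
2. arc(right, 3) → x=0 y=-4 heading=left
all 36 alternatives checked — unique.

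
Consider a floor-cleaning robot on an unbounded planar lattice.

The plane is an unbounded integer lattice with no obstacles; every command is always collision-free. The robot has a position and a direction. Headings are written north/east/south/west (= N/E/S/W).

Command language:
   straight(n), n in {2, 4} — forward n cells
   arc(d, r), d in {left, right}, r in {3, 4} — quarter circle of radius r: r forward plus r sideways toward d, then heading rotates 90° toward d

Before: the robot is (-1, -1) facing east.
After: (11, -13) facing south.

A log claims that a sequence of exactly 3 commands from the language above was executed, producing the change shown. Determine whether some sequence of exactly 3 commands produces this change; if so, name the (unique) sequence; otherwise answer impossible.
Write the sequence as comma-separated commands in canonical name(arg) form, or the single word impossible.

key: position moved to (11,-13) AND the heading swung to S — translation plus rotation needed
t0: (-1, -1) facing east
[1] after arc(right, 4): (3, -5) facing south
[2] after arc(left, 4): (7, -9) facing east
[3] after arc(right, 4): (11, -13) facing south
no rival 3-sequence matches.

arc(right, 4), arc(left, 4), arc(right, 4)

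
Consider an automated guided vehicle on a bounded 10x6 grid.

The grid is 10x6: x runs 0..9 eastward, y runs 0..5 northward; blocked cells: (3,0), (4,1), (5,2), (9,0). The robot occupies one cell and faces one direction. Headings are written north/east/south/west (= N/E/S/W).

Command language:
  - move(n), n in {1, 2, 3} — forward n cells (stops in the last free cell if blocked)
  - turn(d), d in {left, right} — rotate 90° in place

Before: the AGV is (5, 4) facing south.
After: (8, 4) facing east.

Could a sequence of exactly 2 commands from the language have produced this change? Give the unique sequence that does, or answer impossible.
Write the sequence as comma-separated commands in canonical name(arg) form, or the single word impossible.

key: cell and facing (now E) both changed — the 2 commands mix motion and turning
initial: (5, 4) facing south
step 1 (turn(left)): (5, 4) facing east
step 2 (move(3)): (8, 4) facing east
uniquely the one of 25 2-step routes that fits.

turn(left), move(3)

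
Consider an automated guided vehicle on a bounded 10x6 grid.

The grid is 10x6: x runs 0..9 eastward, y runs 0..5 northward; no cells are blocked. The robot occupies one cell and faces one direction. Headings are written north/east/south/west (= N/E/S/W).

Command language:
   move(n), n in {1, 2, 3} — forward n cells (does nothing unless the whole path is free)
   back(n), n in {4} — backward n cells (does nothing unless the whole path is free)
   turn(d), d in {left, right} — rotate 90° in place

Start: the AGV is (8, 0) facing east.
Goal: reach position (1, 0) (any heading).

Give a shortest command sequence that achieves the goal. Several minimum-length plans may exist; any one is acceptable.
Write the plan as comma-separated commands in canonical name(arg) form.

move(1), back(4), back(4)

t0: (8, 0) facing east
[1] after move(1): (9, 0) facing east
[2] after back(4): (5, 0) facing east
[3] after back(4): (1, 0) facing east
shorter routes all fall short; 3 is best.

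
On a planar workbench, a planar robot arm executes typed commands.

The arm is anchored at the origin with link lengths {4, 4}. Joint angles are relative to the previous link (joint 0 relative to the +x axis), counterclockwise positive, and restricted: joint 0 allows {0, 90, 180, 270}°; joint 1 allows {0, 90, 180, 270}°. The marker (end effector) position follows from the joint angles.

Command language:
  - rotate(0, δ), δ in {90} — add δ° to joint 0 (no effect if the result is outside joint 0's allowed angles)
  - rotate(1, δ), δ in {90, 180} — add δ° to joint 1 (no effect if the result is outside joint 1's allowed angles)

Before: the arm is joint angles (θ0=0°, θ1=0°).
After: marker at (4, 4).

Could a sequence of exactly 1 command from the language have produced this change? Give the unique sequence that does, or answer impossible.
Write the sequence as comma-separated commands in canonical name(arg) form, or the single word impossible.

begin: joint angles (θ0=0°, θ1=0°)
t=1 rotate(1, 90) ⇒ joint angles (θ0=0°, θ1=90°)
no other 1-command option fits: unique.

rotate(1, 90)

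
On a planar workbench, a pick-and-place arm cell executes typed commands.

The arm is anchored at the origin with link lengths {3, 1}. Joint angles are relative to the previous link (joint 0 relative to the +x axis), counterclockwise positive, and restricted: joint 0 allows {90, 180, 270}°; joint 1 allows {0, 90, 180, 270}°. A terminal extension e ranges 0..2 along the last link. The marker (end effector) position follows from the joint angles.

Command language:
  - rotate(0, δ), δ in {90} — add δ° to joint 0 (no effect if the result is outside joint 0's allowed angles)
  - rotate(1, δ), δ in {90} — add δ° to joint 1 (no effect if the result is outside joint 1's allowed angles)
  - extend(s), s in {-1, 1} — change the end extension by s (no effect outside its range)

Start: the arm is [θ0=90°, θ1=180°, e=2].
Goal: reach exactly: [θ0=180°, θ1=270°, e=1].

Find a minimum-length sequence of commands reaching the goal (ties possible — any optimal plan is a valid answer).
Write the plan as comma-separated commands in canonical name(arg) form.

start: [θ0=90°, θ1=180°, e=2]
[1] after extend(-1): [θ0=90°, θ1=180°, e=1]
[2] after rotate(1, 90): [θ0=90°, θ1=270°, e=1]
[3] after rotate(0, 90): [θ0=180°, θ1=270°, e=1]
minimal: 3 command(s), checked below 3.

extend(-1), rotate(1, 90), rotate(0, 90)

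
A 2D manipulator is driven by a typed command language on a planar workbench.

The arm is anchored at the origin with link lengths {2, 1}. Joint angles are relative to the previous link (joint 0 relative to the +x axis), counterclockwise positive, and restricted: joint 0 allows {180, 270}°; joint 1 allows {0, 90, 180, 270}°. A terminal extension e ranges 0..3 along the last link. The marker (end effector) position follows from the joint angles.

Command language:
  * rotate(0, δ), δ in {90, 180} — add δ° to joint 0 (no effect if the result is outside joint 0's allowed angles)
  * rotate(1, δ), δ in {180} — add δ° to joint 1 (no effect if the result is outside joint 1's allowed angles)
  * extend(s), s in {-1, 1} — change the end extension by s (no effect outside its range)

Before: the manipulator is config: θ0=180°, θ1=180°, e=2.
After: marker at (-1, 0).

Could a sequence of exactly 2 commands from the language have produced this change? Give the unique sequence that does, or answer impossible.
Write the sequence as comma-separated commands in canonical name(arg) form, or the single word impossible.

extend(-1), extend(-1)

initial: config: θ0=180°, θ1=180°, e=2
[1] after extend(-1): config: θ0=180°, θ1=180°, e=1
[2] after extend(-1): config: θ0=180°, θ1=180°, e=0
no rival 2-sequence matches.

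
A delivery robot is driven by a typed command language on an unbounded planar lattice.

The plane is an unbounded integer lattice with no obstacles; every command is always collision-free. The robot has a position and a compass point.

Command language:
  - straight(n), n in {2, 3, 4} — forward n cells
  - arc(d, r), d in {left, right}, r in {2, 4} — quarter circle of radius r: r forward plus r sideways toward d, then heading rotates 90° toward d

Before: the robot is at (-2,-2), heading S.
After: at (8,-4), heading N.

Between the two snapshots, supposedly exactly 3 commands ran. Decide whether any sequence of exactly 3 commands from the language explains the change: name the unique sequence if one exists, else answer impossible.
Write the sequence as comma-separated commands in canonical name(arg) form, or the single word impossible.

key: order matters: swapping arc(left, 4) and arc(left, 2) lands elsewhere
initial: at (-2,-2), heading S
[1] after arc(left, 4): at (2,-6), heading E
[2] after straight(4): at (6,-6), heading E
[3] after arc(left, 2): at (8,-4), heading N
no other 3-command option fits: unique.

arc(left, 4), straight(4), arc(left, 2)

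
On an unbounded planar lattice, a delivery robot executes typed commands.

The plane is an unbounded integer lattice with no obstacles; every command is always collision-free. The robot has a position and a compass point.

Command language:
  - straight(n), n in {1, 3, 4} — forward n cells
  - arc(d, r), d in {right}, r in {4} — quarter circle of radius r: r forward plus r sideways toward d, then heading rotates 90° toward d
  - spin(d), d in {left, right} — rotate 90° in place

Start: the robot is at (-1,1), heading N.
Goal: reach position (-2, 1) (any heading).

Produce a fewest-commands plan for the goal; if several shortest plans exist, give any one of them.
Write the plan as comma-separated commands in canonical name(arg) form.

initial: at (-1,1), heading N
[1] after spin(left): at (-1,1), heading W
[2] after straight(1): at (-2,1), heading W
no 1-step plan works, so 2 is optimal.

spin(left), straight(1)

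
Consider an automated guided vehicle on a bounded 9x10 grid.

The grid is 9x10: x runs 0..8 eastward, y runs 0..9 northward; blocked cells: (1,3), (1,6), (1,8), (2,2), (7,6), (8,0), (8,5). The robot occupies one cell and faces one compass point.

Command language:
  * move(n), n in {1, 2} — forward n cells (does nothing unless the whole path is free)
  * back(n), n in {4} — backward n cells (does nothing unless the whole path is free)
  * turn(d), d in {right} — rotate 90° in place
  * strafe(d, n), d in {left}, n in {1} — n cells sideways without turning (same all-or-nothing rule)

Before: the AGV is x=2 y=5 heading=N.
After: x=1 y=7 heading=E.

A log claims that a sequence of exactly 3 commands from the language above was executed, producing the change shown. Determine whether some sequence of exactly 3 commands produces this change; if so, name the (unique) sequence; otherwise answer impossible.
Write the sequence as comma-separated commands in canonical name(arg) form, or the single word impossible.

key: running turn(right) before move(2) would end elsewhere — order is forced
initial: x=2 y=5 heading=N
t=1 move(2) ⇒ x=2 y=7 heading=N
t=2 strafe(left, 1) ⇒ x=1 y=7 heading=N
t=3 turn(right) ⇒ x=1 y=7 heading=E
no other 3-command option fits: unique.

move(2), strafe(left, 1), turn(right)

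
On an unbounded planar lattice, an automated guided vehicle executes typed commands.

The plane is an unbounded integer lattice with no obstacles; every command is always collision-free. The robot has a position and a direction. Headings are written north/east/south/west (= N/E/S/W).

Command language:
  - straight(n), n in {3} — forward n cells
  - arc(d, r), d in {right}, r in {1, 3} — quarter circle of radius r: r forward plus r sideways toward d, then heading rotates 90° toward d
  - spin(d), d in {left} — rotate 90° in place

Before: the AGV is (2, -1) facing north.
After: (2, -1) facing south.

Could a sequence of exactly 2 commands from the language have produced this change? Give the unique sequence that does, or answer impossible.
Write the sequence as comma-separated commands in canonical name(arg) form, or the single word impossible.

key: (2,-1) unmoved — no command in the sequence translates
start: (2, -1) facing north
step 1 (spin(left)): (2, -1) facing west
step 2 (spin(left)): (2, -1) facing south
all 16 alternatives checked — unique.

spin(left), spin(left)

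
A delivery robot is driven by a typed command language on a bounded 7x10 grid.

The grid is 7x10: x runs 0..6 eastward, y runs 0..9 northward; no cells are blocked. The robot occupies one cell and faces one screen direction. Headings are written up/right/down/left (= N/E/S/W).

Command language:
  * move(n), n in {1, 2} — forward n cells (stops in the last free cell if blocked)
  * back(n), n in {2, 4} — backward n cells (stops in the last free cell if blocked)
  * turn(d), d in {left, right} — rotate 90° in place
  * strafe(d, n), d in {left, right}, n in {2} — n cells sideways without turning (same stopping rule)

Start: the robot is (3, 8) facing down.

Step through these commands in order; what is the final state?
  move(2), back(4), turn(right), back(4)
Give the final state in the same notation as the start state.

start: (3, 8) facing down
t=1 move(2) ⇒ (3, 6) facing down
t=2 back(4) ⇒ (3, 9) facing down
t=3 turn(right) ⇒ (3, 9) facing left
t=4 back(4) ⇒ (6, 9) facing left

(6, 9) facing left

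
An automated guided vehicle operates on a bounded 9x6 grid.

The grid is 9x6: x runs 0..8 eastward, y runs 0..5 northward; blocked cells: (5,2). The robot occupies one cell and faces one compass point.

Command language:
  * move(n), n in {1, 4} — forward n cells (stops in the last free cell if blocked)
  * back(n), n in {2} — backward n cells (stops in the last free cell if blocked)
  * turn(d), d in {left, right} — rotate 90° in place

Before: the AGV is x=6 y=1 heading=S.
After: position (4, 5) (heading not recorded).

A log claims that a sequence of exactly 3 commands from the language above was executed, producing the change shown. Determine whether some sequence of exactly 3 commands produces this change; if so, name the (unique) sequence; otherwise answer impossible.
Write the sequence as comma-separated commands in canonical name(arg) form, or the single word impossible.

checked all 3-command options: none fits.

impossible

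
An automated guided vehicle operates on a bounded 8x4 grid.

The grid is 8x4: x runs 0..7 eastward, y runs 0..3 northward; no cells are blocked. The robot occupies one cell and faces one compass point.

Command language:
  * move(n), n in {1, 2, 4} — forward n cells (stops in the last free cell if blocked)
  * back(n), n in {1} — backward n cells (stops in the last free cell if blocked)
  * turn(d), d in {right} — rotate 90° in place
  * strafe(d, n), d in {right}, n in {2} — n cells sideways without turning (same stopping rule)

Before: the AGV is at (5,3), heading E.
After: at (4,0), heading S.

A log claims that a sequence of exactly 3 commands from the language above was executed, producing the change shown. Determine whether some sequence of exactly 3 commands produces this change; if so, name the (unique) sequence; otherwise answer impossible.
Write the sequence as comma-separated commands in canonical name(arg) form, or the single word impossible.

back(1), turn(right), move(4)

key: move(4) runs into the grid edge before its full distance
initial: at (5,3), heading E
[1] after back(1): at (4,3), heading E
[2] after turn(right): at (4,3), heading S
[3] after move(4): at (4,0), heading S
no other 3-command option fits: unique.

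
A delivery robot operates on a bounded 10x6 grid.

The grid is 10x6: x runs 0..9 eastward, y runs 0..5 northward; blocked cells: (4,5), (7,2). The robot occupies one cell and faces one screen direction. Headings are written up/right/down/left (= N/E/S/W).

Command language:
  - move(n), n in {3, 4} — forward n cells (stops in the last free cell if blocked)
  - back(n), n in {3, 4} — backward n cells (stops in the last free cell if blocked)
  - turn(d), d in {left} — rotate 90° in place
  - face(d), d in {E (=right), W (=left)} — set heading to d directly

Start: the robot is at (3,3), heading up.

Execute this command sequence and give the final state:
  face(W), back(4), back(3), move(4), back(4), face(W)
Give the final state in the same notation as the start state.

at (9,3), heading left

t0: at (3,3), heading up
t=1 face(W) ⇒ at (3,3), heading left
t=2 back(4) ⇒ at (7,3), heading left
t=3 back(3) ⇒ at (9,3), heading left
t=4 move(4) ⇒ at (5,3), heading left
t=5 back(4) ⇒ at (9,3), heading left
t=6 face(W) ⇒ at (9,3), heading left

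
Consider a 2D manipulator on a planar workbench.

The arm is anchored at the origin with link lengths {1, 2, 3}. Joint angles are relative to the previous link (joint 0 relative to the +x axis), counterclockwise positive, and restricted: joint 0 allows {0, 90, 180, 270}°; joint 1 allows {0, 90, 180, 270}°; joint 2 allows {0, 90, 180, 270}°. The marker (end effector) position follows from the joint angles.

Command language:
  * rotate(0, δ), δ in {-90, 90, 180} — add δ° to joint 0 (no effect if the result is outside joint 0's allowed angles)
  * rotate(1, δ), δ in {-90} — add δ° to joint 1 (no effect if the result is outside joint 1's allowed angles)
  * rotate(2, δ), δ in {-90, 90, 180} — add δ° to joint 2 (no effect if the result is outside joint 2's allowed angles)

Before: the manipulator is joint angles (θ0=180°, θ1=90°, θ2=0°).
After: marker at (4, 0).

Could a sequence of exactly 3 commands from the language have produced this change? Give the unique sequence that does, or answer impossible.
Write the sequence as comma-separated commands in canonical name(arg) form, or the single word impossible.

t0: joint angles (θ0=180°, θ1=90°, θ2=0°)
step 1 (rotate(1, -90)): joint angles (θ0=180°, θ1=0°, θ2=0°)
step 2 (rotate(1, -90)): joint angles (θ0=180°, θ1=270°, θ2=0°)
step 3 (rotate(1, -90)): joint angles (θ0=180°, θ1=180°, θ2=0°)
no other 3-command option fits: unique.

rotate(1, -90), rotate(1, -90), rotate(1, -90)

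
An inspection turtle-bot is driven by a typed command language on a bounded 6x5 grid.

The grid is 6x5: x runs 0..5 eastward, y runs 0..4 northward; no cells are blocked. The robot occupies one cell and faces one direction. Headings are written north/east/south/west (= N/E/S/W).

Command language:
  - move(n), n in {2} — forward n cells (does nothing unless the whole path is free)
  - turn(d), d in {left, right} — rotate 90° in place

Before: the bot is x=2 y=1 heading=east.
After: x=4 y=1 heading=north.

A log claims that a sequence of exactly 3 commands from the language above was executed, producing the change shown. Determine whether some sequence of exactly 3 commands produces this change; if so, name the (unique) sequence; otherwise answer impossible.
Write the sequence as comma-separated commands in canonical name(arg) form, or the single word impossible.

key: order matters: swapping move(2) and turn(left) lands elsewhere
initial: x=2 y=1 heading=east
step 1 (move(2)): x=4 y=1 heading=east
step 2 (move(2)): x=4 y=1 heading=east
step 3 (turn(left)): x=4 y=1 heading=north
uniquely the one of 27 3-step routes that fits.

move(2), move(2), turn(left)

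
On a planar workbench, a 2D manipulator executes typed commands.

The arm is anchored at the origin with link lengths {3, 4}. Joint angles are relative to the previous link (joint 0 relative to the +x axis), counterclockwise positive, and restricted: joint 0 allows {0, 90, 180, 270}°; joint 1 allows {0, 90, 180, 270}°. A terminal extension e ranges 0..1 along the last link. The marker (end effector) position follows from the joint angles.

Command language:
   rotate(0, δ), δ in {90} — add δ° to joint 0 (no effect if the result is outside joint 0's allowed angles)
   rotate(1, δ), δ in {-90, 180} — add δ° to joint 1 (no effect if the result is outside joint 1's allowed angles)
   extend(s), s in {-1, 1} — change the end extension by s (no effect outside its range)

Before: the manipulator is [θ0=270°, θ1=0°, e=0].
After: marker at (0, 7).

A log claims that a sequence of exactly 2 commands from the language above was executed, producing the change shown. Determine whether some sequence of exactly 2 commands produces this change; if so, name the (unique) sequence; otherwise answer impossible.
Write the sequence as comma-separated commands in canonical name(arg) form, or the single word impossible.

rotate(0, 90), rotate(0, 90)

initial: [θ0=270°, θ1=0°, e=0]
1. rotate(0, 90) → [θ0=0°, θ1=0°, e=0]
2. rotate(0, 90) → [θ0=90°, θ1=0°, e=0]
uniquely the one of 25 2-step routes that fits.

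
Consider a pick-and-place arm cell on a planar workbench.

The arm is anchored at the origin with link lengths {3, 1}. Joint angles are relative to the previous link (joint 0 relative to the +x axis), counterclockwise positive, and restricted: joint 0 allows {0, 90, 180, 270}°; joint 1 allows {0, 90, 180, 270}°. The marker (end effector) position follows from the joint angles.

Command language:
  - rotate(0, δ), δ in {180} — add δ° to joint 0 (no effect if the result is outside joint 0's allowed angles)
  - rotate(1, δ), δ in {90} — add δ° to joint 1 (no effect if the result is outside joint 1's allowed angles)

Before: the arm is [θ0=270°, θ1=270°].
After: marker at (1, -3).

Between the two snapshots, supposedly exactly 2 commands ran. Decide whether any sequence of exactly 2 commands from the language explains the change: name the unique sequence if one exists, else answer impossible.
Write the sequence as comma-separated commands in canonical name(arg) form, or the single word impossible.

initial: [θ0=270°, θ1=270°]
1. rotate(1, 90) → [θ0=270°, θ1=0°]
2. rotate(1, 90) → [θ0=270°, θ1=90°]
no rival 2-sequence matches.

rotate(1, 90), rotate(1, 90)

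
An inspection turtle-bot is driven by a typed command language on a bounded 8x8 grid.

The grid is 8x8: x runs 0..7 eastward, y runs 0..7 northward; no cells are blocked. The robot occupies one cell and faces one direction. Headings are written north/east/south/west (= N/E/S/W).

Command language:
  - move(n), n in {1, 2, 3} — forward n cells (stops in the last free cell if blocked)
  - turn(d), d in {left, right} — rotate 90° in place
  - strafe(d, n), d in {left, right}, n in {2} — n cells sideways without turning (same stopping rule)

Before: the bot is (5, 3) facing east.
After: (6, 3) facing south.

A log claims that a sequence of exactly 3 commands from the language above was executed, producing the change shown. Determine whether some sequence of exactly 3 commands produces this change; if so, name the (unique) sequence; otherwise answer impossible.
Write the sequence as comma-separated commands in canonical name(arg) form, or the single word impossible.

every 3-command combo misses the target.

impossible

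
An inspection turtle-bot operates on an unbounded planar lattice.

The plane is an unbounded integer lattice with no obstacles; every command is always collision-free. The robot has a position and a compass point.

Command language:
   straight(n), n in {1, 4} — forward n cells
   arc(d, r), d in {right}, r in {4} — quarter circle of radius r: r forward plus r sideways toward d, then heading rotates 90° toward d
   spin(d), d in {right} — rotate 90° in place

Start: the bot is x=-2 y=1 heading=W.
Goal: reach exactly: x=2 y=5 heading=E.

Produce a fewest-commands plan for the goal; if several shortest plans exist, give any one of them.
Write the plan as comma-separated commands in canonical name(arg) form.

spin(right), arc(right, 4)

from: x=-2 y=1 heading=W
t=1 spin(right) ⇒ x=-2 y=1 heading=N
t=2 arc(right, 4) ⇒ x=2 y=5 heading=E
nothing shorter than 2 reaches the goal.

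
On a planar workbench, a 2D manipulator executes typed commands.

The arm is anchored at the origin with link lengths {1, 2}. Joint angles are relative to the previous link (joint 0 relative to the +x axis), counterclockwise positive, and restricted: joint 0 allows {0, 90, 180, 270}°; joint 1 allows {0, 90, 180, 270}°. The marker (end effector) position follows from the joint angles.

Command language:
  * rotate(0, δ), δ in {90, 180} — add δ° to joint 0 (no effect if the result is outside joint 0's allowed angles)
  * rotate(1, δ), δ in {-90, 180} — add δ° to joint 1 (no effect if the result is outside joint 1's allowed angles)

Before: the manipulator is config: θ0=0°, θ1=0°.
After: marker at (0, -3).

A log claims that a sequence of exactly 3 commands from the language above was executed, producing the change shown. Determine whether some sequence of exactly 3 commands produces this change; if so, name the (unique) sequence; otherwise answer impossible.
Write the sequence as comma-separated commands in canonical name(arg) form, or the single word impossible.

begin: config: θ0=0°, θ1=0°
t=1 rotate(0, 90) ⇒ config: θ0=90°, θ1=0°
t=2 rotate(0, 90) ⇒ config: θ0=180°, θ1=0°
t=3 rotate(0, 90) ⇒ config: θ0=270°, θ1=0°
no other 3-command option fits: unique.

rotate(0, 90), rotate(0, 90), rotate(0, 90)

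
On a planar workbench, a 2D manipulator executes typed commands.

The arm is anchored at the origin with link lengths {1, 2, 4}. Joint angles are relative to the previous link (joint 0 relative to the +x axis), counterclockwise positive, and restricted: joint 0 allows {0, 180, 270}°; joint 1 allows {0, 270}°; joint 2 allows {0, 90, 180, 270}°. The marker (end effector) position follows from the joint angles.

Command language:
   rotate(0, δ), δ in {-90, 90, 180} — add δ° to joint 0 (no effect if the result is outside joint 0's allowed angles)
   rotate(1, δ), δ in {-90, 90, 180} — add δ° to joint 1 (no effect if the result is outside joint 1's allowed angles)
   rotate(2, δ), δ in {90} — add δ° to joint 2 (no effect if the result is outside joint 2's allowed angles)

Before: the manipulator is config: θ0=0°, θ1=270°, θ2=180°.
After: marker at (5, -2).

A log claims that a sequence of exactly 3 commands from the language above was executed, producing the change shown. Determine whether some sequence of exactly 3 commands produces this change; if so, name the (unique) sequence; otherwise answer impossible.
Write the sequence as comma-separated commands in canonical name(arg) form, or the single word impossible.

begin: config: θ0=0°, θ1=270°, θ2=180°
[1] after rotate(2, 90): config: θ0=0°, θ1=270°, θ2=270°
[2] after rotate(2, 90): config: θ0=0°, θ1=270°, θ2=0°
[3] after rotate(2, 90): config: θ0=0°, θ1=270°, θ2=90°
uniquely the one of 343 3-step routes that fits.

rotate(2, 90), rotate(2, 90), rotate(2, 90)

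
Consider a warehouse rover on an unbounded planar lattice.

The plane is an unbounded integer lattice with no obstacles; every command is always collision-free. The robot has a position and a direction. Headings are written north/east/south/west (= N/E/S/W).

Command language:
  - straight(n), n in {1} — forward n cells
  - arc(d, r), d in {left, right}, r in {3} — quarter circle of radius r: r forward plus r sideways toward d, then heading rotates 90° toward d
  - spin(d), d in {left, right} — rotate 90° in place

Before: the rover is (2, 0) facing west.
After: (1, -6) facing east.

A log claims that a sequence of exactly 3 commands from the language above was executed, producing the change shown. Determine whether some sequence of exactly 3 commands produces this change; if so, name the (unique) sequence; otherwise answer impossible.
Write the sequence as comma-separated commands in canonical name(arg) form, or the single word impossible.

key: position moved to (1,-6) AND the heading swung to E — translation plus rotation needed
from: (2, 0) facing west
step 1 (straight(1)): (1, 0) facing west
step 2 (arc(left, 3)): (-2, -3) facing south
step 3 (arc(left, 3)): (1, -6) facing east
uniquely the one of 125 3-step routes that fits.

straight(1), arc(left, 3), arc(left, 3)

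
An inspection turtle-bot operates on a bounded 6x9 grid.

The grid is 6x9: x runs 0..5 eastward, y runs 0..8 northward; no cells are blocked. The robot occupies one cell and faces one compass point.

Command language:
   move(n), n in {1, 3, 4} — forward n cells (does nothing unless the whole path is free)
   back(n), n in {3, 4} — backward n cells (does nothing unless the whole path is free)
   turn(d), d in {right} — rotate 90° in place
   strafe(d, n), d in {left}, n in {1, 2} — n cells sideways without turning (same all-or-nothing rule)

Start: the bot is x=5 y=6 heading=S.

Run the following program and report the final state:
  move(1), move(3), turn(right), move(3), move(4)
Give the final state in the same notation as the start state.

from: x=5 y=6 heading=S
step 1 (move(1)): x=5 y=5 heading=S
step 2 (move(3)): x=5 y=2 heading=S
step 3 (turn(right)): x=5 y=2 heading=W
step 4 (move(3)): x=2 y=2 heading=W
step 5 (move(4)): x=2 y=2 heading=W

x=2 y=2 heading=W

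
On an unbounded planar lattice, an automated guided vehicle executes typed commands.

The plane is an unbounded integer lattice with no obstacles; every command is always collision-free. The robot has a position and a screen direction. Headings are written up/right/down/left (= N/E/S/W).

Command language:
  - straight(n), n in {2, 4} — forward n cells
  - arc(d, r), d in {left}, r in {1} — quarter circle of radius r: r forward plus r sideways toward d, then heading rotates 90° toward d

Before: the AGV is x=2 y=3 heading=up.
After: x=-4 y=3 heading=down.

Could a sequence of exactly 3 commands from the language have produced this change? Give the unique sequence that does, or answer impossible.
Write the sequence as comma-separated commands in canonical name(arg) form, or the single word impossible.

arc(left, 1), straight(4), arc(left, 1)

key: position moved to (-4,3) AND the heading swung to S — translation plus rotation needed
start: x=2 y=3 heading=up
t=1 arc(left, 1) ⇒ x=1 y=4 heading=left
t=2 straight(4) ⇒ x=-3 y=4 heading=left
t=3 arc(left, 1) ⇒ x=-4 y=3 heading=down
no other 3-command option fits: unique.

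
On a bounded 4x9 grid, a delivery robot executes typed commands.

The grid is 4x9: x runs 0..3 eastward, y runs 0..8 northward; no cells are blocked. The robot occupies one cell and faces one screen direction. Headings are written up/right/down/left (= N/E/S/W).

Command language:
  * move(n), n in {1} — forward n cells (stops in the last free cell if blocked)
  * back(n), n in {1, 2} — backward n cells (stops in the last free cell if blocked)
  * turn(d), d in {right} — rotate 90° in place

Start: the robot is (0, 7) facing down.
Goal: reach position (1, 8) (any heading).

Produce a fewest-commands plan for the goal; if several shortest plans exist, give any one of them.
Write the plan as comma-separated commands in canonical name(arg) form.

t0: (0, 7) facing down
[1] after back(2): (0, 8) facing down
[2] after turn(right): (0, 8) facing left
[3] after back(1): (1, 8) facing left
no 2-step plan works, so 3 is optimal.

back(2), turn(right), back(1)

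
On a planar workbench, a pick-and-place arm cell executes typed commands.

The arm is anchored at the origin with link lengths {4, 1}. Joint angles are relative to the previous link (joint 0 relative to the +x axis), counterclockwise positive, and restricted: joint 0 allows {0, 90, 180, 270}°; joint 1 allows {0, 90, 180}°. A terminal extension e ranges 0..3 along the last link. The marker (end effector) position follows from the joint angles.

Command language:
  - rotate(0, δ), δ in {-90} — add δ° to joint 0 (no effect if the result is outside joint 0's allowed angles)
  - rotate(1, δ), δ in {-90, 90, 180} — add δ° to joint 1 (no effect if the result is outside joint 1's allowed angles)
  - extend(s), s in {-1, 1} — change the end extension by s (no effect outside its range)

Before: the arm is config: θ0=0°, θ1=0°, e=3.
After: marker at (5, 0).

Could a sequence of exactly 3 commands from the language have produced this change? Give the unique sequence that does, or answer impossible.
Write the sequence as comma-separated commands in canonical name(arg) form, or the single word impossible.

begin: config: θ0=0°, θ1=0°, e=3
[1] after extend(-1): config: θ0=0°, θ1=0°, e=2
[2] after extend(-1): config: θ0=0°, θ1=0°, e=1
[3] after extend(-1): config: θ0=0°, θ1=0°, e=0
no other 3-command option fits: unique.

extend(-1), extend(-1), extend(-1)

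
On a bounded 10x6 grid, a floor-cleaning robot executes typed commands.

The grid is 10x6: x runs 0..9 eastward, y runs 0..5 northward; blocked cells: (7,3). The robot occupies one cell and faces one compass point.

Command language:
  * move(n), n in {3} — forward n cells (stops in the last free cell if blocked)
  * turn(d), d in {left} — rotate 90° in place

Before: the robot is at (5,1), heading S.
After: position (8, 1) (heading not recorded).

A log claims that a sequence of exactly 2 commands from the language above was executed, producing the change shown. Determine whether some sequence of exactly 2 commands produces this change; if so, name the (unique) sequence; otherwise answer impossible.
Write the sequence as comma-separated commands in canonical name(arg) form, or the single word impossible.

key: running move(3) before turn(left) would end elsewhere — order is forced
start: at (5,1), heading S
step 1 (turn(left)): at (5,1), heading E
step 2 (move(3)): at (8,1), heading E
uniquely the one of 4 2-step routes that fits.

turn(left), move(3)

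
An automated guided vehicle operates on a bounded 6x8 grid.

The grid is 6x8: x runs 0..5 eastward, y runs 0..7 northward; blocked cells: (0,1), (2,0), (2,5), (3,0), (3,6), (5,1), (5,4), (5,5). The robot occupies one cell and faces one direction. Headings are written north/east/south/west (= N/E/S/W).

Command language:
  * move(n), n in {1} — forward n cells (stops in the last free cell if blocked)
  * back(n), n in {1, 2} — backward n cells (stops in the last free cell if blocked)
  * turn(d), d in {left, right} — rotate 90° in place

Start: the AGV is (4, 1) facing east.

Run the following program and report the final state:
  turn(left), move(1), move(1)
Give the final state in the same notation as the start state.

initial: (4, 1) facing east
[1] after turn(left): (4, 1) facing north
[2] after move(1): (4, 2) facing north
[3] after move(1): (4, 3) facing north

(4, 3) facing north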